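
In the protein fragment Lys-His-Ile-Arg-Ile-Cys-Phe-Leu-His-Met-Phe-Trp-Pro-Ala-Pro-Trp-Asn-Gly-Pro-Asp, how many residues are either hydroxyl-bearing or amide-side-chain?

Hydroxyl-bearing: S, T, Y. Amide-side-chain: N, Q.
Hydroxyl-bearing residues here: none (0).
Amide-side-chain residues here: Asn17 (1).
The two groups share no amino acid, so total = 0 + 1 = 1.

1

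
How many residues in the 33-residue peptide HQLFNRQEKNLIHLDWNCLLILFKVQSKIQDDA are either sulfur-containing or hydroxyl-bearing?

2

Sulfur-containing: C, M. Hydroxyl-bearing: S, T, Y.
Sulfur-containing residues here: C18 (1).
Hydroxyl-bearing residues here: S27 (1).
The two groups share no amino acid, so total = 1 + 1 = 2.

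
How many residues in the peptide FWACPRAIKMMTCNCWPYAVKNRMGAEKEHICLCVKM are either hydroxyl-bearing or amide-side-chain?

4

Hydroxyl-bearing: S, T, Y. Amide-side-chain: N, Q.
Hydroxyl-bearing residues here: T12, Y18 (2).
Amide-side-chain residues here: N14, N22 (2).
The two groups share no amino acid, so total = 2 + 2 = 4.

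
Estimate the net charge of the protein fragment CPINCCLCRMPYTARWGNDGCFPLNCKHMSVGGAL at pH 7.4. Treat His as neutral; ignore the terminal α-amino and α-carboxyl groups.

At pH ~7.4 the Lys and Arg side chains are protonated (+1), the Asp and Glu side chains are deprotonated (−1), and with His taken as neutral all other side chains carry no charge.
Positive (K, R): R9, R15, K27 → +3.
Negative (D, E): D19 → −1.
Net charge = (+3) + (−1) = +2.

+2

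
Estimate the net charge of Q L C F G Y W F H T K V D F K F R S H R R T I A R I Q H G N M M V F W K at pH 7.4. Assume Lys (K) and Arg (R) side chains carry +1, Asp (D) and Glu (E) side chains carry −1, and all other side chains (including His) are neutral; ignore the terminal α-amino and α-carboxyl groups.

Positive (K, R): K11, K15, R17, R20, R21, R25, K36 → +7.
Negative (D, E): D13 → −1.
Net charge = (+7) + (−1) = +6.

+6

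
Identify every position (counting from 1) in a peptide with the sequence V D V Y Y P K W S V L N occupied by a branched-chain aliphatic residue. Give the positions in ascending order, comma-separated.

1, 3, 10, 11

Matching residues: V1, V3, V10, L11.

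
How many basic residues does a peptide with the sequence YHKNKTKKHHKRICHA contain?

10

K, R, and H are the three residues with basic side chains (ε-amine, guanidinium, and imidazole respectively).
Matching residues: H2, K3, K5, K7, K8, H9, H10, K11, R12, H15.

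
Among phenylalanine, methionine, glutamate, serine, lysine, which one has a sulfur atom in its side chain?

Only Cys (C) and Met (M) have a sulfur atom in the side chain.
Of the listed options, only methionine belongs to this group.

methionine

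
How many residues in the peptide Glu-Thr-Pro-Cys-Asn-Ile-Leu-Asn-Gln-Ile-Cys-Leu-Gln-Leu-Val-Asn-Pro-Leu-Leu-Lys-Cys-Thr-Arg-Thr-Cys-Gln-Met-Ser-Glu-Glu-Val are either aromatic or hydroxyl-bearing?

4

Aromatic: F, W, Y. Hydroxyl-bearing: S, T, Y.
Aromatic residues here: none (0).
Hydroxyl-bearing residues here: Thr2, Thr22, Thr24, Ser28 (4).
(Y belongs to both groups, but none appear in this sequence.) Total = 0 + 4 = 4.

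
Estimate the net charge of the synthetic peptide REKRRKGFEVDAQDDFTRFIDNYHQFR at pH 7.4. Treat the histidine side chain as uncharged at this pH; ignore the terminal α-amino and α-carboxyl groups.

The side chains ionized at physiological pH are Lys/Arg (+1) and Asp/Glu (−1); with His treated as neutral, nothing else contributes.
Positive (K, R): R1, K3, R4, R5, K6, R18, R27 → +7.
Negative (D, E): E2, E9, D11, D14, D15, D21 → −6.
Net charge = (+7) + (−6) = +1.

+1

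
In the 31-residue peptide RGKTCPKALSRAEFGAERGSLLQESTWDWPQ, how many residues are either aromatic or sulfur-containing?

Aromatic: F, W, Y. Sulfur-containing: C, M.
Aromatic residues here: F14, W27, W29 (3).
Sulfur-containing residues here: C5 (1).
The two groups share no amino acid, so total = 3 + 1 = 4.

4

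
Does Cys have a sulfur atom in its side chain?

The sulfur-bearing residues are cysteine (–SH) and methionine (–S–CH₃).
Cysteine is in this group.

Yes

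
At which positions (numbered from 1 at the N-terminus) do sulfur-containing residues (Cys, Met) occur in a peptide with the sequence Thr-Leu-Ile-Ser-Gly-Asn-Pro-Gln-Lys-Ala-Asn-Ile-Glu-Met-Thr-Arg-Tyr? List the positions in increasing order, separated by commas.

Matching residues: Met14.

14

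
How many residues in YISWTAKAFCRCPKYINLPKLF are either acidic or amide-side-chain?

1

Acidic: D, E. Amide-side-chain: N, Q.
Acidic residues here: none (0).
Amide-side-chain residues here: N17 (1).
The two groups share no amino acid, so total = 0 + 1 = 1.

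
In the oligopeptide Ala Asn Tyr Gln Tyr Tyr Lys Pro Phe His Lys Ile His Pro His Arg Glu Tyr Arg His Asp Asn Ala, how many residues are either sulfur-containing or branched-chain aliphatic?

Sulfur-containing: C, M. Branched-chain aliphatic: I, L, V.
Sulfur-containing residues here: none (0).
Branched-chain aliphatic residues here: Ile12 (1).
The two groups share no amino acid, so total = 0 + 1 = 1.

1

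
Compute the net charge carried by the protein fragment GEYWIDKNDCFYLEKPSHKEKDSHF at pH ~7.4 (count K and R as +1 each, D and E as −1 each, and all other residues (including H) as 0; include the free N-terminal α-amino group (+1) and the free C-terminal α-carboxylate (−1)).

-2

Positive (K, R): K7, K15, K19, K21 → +4.
Negative (D, E): E2, D6, D9, E14, E20, D22 → −6.
The N-terminus (+1) and C-terminus (−1) cancel.
Net charge = (+4) + (−6) = −2.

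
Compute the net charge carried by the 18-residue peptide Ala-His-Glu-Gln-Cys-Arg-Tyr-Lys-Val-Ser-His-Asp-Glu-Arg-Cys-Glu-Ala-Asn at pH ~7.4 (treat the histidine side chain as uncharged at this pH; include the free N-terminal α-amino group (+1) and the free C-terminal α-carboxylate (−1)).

At pH ~7.4 the Lys and Arg side chains are protonated (+1), the Asp and Glu side chains are deprotonated (−1), and with His taken as neutral all other side chains carry no charge.
Positive (K, R): Arg6, Lys8, Arg14 → +3.
Negative (D, E): Glu3, Asp12, Glu13, Glu16 → −4.
The N-terminus (+1) and C-terminus (−1) cancel.
Net charge = (+3) + (−4) = −1.

-1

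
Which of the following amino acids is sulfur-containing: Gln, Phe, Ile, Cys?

The sulfur-bearing residues are cysteine (–SH) and methionine (–S–CH₃).
Of the listed options, only Cys belongs to this group.

Cys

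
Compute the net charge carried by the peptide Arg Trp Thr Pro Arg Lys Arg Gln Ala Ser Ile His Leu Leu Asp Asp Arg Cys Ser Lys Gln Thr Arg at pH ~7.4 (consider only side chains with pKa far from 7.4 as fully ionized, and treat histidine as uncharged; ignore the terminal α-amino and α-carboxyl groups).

Near pH 7.4, K and R contribute +1 each, D and E contribute −1 each, and every other side chain (His included, as stated) is uncharged.
Positive (K, R): Arg1, Arg5, Lys6, Arg7, Arg17, Lys20, Arg23 → +7.
Negative (D, E): Asp15, Asp16 → −2.
Net charge = (+7) + (−2) = +5.

+5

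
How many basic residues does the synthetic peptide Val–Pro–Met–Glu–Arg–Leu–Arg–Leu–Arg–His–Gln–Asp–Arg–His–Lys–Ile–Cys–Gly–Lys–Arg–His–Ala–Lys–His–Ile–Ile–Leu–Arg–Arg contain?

Lysine (K), arginine (R), and histidine (H) have basic, nitrogen-containing side chains.
Matching residues: Arg5, Arg7, Arg9, His10, Arg13, His14, Lys15, Lys19, Arg20, His21, Lys23, His24, Arg28, Arg29.

14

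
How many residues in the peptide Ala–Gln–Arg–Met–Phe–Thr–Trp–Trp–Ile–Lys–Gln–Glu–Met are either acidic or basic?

Acidic: D, E. Basic: H, K, R.
Acidic residues here: Glu12 (1).
Basic residues here: Arg3, Lys10 (2).
The two groups share no amino acid, so total = 1 + 2 = 3.

3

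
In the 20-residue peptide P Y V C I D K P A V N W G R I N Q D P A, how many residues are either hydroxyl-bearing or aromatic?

Hydroxyl-bearing: S, T, Y. Aromatic: F, W, Y.
Hydroxyl-bearing residues here: Y2 (1).
Aromatic residues here: Y2, W12 (2).
Y is in both groups, so the 1 Y residue must not be double-counted.
Total = 1 + 2 − 1 = 2.

2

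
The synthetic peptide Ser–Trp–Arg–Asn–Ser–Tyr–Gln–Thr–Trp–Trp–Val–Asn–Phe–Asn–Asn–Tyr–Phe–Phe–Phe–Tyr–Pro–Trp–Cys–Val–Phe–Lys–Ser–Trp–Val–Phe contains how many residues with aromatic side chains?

14

The aromatic amino acids are Phe (F, benzyl), Trp (W, indole), and Tyr (Y, phenol).
Matching residues: Trp2, Tyr6, Trp9, Trp10, Phe13, Tyr16, Phe17, Phe18, Phe19, Tyr20, Trp22, Phe25, Trp28, Phe30.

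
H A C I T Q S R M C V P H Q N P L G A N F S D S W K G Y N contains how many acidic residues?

Aspartate (D) and glutamate (E) have carboxylic-acid side chains and are the acidic amino acids.
Matching residues: D23.

1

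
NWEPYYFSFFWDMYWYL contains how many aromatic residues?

10

F, W, and Y each carry an aromatic ring on the side chain.
Matching residues: W2, Y5, Y6, F7, F9, F10, W11, Y14, W15, Y16.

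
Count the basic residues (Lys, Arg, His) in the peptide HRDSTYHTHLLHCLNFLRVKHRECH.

10

Matching residues: H1, R2, H7, H9, H12, R18, K20, H21, R22, H25.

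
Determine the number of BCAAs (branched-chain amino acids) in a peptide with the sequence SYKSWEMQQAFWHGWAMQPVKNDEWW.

1

The BCAAs are Val, Leu, and Ile — aliphatic side chains with a branch point.
Matching residues: V20.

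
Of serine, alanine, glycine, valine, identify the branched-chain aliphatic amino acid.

valine

Valine (V), leucine (L), and isoleucine (I) are the branched-chain amino acids.
Of the listed options, only valine belongs to this group.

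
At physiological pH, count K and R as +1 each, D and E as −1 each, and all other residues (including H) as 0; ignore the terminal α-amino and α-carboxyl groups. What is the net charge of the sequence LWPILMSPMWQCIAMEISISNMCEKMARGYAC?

Positive (K, R): K25, R28 → +2.
Negative (D, E): E16, E24 → −2.
Net charge = (+2) + (−2) = 0.

0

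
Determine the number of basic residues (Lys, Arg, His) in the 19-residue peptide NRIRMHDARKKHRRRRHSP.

12

Matching residues: R2, R4, H6, R9, K10, K11, H12, R13, R14, R15, R16, H17.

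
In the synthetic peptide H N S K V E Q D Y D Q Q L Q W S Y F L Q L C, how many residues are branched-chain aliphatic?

4

Valine (V), leucine (L), and isoleucine (I) are the branched-chain amino acids.
Matching residues: V5, L13, L19, L21.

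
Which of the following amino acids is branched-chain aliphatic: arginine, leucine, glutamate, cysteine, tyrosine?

V, L, and I make up the branched-chain aliphatic group.
Of the listed options, only leucine belongs to this group.

leucine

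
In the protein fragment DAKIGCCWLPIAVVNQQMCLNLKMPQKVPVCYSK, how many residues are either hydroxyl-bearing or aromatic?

Hydroxyl-bearing: S, T, Y. Aromatic: F, W, Y.
Hydroxyl-bearing residues here: Y32, S33 (2).
Aromatic residues here: W8, Y32 (2).
Y is in both groups, so the 1 Y residue must not be double-counted.
Total = 2 + 2 − 1 = 3.

3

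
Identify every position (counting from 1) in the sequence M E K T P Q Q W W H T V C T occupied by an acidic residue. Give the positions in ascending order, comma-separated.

The acidic residues are Asp (D) and Glu (E), whose side chains end in a carboxylate group.
Matching residues: E2.

2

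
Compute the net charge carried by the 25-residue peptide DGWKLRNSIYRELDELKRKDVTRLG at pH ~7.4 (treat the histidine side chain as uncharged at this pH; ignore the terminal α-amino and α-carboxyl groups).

Near pH 7.4, K and R contribute +1 each, D and E contribute −1 each, and every other side chain (His included, as stated) is uncharged.
Positive (K, R): K4, R6, R11, K17, R18, K19, R23 → +7.
Negative (D, E): D1, E12, D14, E15, D20 → −5.
Net charge = (+7) + (−5) = +2.

+2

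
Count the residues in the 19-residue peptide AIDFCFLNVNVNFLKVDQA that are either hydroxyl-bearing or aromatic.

3

Hydroxyl-bearing: S, T, Y. Aromatic: F, W, Y.
Hydroxyl-bearing residues here: none (0).
Aromatic residues here: F4, F6, F13 (3).
(Y belongs to both groups, but none appear in this sequence.) Total = 0 + 3 = 3.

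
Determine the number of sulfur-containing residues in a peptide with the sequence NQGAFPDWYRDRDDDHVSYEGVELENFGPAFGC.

Cysteine (C, thiol) and methionine (M, thioether) are the two sulfur-containing amino acids.
Matching residues: C33.

1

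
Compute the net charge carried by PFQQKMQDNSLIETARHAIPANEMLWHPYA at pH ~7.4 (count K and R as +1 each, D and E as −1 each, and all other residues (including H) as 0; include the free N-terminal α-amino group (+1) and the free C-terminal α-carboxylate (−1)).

-1

Positive (K, R): K5, R16 → +2.
Negative (D, E): D8, E13, E23 → −3.
The N-terminus (+1) and C-terminus (−1) cancel.
Net charge = (+2) + (−3) = −1.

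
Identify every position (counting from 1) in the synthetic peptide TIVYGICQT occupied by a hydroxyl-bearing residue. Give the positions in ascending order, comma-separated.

1, 4, 9

S, T, and Y are the three residues with a side-chain hydroxyl.
Matching residues: T1, Y4, T9.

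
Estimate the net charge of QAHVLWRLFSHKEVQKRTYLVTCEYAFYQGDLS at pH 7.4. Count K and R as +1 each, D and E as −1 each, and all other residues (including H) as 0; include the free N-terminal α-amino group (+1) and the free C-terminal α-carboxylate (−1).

+1

Positive (K, R): R7, K12, K16, R17 → +4.
Negative (D, E): E13, E24, D31 → −3.
The N-terminus (+1) and C-terminus (−1) cancel.
Net charge = (+4) + (−3) = +1.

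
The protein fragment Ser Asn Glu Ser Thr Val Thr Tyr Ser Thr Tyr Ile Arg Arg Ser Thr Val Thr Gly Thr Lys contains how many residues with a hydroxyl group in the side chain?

12

S, T, and Y are the three residues with a side-chain hydroxyl.
Matching residues: Ser1, Ser4, Thr5, Thr7, Tyr8, Ser9, Thr10, Tyr11, Ser15, Thr16, Thr18, Thr20.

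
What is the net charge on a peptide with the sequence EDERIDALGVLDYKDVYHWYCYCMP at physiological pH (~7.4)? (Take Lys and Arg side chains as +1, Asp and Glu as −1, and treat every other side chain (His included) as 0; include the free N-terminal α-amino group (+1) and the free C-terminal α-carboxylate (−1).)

Positive (K, R): R4, K14 → +2.
Negative (D, E): E1, D2, E3, D6, D12, D15 → −6.
The N-terminus (+1) and C-terminus (−1) cancel.
Net charge = (+2) + (−6) = −4.

-4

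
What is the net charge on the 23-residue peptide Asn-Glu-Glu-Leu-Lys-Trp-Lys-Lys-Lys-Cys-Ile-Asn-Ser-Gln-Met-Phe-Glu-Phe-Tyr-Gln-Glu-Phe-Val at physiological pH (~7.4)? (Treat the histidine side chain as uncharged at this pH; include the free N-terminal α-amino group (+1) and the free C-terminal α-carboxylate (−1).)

The side chains ionized at physiological pH are Lys/Arg (+1) and Asp/Glu (−1); with His treated as neutral, nothing else contributes.
Positive (K, R): Lys5, Lys7, Lys8, Lys9 → +4.
Negative (D, E): Glu2, Glu3, Glu17, Glu21 → −4.
The N-terminus (+1) and C-terminus (−1) cancel.
Net charge = (+4) + (−4) = 0.

0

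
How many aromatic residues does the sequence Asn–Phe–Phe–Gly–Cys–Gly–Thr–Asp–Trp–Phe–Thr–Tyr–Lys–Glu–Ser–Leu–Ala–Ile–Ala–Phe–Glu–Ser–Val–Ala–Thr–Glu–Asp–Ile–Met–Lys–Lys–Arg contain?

Phenylalanine (F), tryptophan (W), and tyrosine (Y) have aromatic ring side chains.
Matching residues: Phe2, Phe3, Trp9, Phe10, Tyr12, Phe20.

6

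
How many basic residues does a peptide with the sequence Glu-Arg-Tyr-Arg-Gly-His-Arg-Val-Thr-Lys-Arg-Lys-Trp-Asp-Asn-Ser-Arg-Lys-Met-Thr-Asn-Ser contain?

9

Lysine (K), arginine (R), and histidine (H) have basic, nitrogen-containing side chains.
Matching residues: Arg2, Arg4, His6, Arg7, Lys10, Arg11, Lys12, Arg17, Lys18.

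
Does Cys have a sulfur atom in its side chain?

Yes

The sulfur-bearing residues are cysteine (–SH) and methionine (–S–CH₃).
Cysteine is in this group.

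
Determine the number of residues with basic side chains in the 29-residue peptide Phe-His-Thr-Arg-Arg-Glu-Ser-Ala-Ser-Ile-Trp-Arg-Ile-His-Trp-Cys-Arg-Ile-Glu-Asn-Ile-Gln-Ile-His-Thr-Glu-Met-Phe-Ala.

K, R, and H are the three residues with basic side chains (ε-amine, guanidinium, and imidazole respectively).
Matching residues: His2, Arg4, Arg5, Arg12, His14, Arg17, His24.

7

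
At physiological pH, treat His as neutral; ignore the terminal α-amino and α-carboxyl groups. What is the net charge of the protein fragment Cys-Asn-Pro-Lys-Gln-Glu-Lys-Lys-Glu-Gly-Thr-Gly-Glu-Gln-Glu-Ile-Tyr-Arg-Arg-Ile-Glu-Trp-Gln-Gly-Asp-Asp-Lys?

-1

Near pH 7.4, K and R contribute +1 each, D and E contribute −1 each, and every other side chain (His included, as stated) is uncharged.
Positive (K, R): Lys4, Lys7, Lys8, Arg18, Arg19, Lys27 → +6.
Negative (D, E): Glu6, Glu9, Glu13, Glu15, Glu21, Asp25, Asp26 → −7.
Net charge = (+6) + (−7) = −1.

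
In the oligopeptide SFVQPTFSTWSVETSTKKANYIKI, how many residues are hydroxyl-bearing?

S, T, and Y are the three residues with a side-chain hydroxyl.
Matching residues: S1, T6, S8, T9, S11, T14, S15, T16, Y21.

9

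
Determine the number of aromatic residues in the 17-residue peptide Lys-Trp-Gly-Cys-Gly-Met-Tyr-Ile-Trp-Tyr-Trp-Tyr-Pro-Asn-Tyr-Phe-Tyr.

9

F, W, and Y each carry an aromatic ring on the side chain.
Matching residues: Trp2, Tyr7, Trp9, Tyr10, Trp11, Tyr12, Tyr15, Phe16, Tyr17.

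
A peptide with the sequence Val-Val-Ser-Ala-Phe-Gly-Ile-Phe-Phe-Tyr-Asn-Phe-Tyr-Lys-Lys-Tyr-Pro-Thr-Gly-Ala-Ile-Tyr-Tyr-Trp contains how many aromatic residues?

10

F, W, and Y each carry an aromatic ring on the side chain.
Matching residues: Phe5, Phe8, Phe9, Tyr10, Phe12, Tyr13, Tyr16, Tyr22, Tyr23, Trp24.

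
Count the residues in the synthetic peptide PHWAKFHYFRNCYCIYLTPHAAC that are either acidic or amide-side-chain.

1

Acidic: D, E. Amide-side-chain: N, Q.
Acidic residues here: none (0).
Amide-side-chain residues here: N11 (1).
The two groups share no amino acid, so total = 0 + 1 = 1.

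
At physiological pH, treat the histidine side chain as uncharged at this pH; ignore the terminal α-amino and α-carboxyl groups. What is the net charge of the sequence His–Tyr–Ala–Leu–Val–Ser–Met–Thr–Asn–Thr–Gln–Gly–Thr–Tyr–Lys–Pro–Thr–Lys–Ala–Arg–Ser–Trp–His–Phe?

+3

Near pH 7.4, K and R contribute +1 each, D and E contribute −1 each, and every other side chain (His included, as stated) is uncharged.
Positive (K, R): Lys15, Lys18, Arg20 → +3.
Negative (D, E): none → −0.
Net charge = (+3) + (−0) = +3.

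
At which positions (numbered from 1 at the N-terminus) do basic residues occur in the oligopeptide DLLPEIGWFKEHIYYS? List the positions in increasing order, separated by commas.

The basic amino acids are Lys (K), Arg (R), and His (H).
Matching residues: K10, H12.

10, 12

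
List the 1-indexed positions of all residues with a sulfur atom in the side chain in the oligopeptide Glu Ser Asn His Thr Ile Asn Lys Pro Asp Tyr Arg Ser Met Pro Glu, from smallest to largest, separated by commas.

14

Only Cys (C) and Met (M) have a sulfur atom in the side chain.
Matching residues: Met14.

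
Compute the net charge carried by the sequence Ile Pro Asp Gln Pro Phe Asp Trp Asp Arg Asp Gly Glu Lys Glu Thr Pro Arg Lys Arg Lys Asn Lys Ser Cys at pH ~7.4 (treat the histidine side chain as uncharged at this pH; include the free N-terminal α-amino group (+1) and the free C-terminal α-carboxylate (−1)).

+1

At pH ~7.4 the Lys and Arg side chains are protonated (+1), the Asp and Glu side chains are deprotonated (−1), and with His taken as neutral all other side chains carry no charge.
Positive (K, R): Arg10, Lys14, Arg18, Lys19, Arg20, Lys21, Lys23 → +7.
Negative (D, E): Asp3, Asp7, Asp9, Asp11, Glu13, Glu15 → −6.
The N-terminus (+1) and C-terminus (−1) cancel.
Net charge = (+7) + (−6) = +1.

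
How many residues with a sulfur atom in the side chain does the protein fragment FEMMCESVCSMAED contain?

The sulfur-bearing residues are cysteine (–SH) and methionine (–S–CH₃).
Matching residues: M3, M4, C5, C9, M11.

5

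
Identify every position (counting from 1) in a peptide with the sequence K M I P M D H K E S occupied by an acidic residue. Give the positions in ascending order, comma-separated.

The acidic residues are Asp (D) and Glu (E), whose side chains end in a carboxylate group.
Matching residues: D6, E9.

6, 9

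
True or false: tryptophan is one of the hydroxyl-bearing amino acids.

False

Serine (S), threonine (T), and tyrosine (Y) each carry a hydroxyl group on the side chain.
Tryptophan is not in this group.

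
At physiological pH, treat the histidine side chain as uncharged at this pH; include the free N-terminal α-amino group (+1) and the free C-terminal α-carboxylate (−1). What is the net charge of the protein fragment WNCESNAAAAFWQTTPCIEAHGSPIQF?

-2

Near pH 7.4, K and R contribute +1 each, D and E contribute −1 each, and every other side chain (His included, as stated) is uncharged.
Positive (K, R): none → +0.
Negative (D, E): E4, E19 → −2.
The N-terminus (+1) and C-terminus (−1) cancel.
Net charge = (+0) + (−2) = −2.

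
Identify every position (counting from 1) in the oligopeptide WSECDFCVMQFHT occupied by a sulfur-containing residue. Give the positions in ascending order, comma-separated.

4, 7, 9

Matching residues: C4, C7, M9.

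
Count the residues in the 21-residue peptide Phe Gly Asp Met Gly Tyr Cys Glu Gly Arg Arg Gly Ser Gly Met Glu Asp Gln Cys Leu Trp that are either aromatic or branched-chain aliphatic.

4

Aromatic: F, W, Y. Branched-chain aliphatic: I, L, V.
Aromatic residues here: Phe1, Tyr6, Trp21 (3).
Branched-chain aliphatic residues here: Leu20 (1).
The two groups share no amino acid, so total = 3 + 1 = 4.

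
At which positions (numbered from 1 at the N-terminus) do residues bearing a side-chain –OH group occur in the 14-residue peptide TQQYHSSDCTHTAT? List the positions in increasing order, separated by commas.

1, 4, 6, 7, 10, 12, 14

The –OH-bearing residues are Ser, Thr (aliphatic alcohols), and Tyr (phenol).
Matching residues: T1, Y4, S6, S7, T10, T12, T14.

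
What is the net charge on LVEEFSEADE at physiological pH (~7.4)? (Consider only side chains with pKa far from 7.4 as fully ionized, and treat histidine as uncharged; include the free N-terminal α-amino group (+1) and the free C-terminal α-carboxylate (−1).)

At pH ~7.4 the Lys and Arg side chains are protonated (+1), the Asp and Glu side chains are deprotonated (−1), and with His taken as neutral all other side chains carry no charge.
Positive (K, R): none → +0.
Negative (D, E): E3, E4, E7, D9, E10 → −5.
The N-terminus (+1) and C-terminus (−1) cancel.
Net charge = (+0) + (−5) = −5.

-5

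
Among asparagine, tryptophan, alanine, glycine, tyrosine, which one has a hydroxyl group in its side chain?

tyrosine

S, T, and Y are the three residues with a side-chain hydroxyl.
Of the listed options, only tyrosine belongs to this group.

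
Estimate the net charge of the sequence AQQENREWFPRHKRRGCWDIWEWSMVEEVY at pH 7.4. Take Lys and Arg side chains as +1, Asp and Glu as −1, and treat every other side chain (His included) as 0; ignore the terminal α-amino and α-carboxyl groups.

-1

Positive (K, R): R6, R11, K13, R14, R15 → +5.
Negative (D, E): E4, E7, D19, E22, E27, E28 → −6.
Net charge = (+5) + (−6) = −1.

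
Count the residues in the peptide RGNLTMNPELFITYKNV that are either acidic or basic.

Acidic: D, E. Basic: H, K, R.
Acidic residues here: E9 (1).
Basic residues here: R1, K15 (2).
The two groups share no amino acid, so total = 1 + 2 = 3.

3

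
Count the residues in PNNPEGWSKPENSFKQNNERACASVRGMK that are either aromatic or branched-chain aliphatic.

3

Aromatic: F, W, Y. Branched-chain aliphatic: I, L, V.
Aromatic residues here: W7, F14 (2).
Branched-chain aliphatic residues here: V25 (1).
The two groups share no amino acid, so total = 2 + 1 = 3.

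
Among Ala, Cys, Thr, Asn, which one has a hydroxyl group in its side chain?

S, T, and Y are the three residues with a side-chain hydroxyl.
Of the listed options, only Thr belongs to this group.

Thr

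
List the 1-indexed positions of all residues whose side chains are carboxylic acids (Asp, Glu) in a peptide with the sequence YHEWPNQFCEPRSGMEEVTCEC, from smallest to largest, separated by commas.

Matching residues: E3, E10, E16, E17, E21.

3, 10, 16, 17, 21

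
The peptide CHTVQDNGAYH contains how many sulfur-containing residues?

1

Only Cys (C) and Met (M) have a sulfur atom in the side chain.
Matching residues: C1.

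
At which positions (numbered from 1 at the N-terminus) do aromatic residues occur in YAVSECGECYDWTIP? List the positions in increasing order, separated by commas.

The aromatic amino acids are Phe (F, benzyl), Trp (W, indole), and Tyr (Y, phenol).
Matching residues: Y1, Y10, W12.

1, 10, 12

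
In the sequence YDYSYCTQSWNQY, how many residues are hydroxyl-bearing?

S, T, and Y are the three residues with a side-chain hydroxyl.
Matching residues: Y1, Y3, S4, Y5, T7, S9, Y13.

7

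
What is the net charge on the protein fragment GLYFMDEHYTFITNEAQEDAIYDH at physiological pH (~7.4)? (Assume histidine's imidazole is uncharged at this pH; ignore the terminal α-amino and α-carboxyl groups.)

-6

The side chains ionized at physiological pH are Lys/Arg (+1) and Asp/Glu (−1); with His treated as neutral, nothing else contributes.
Positive (K, R): none → +0.
Negative (D, E): D6, E7, E15, E18, D19, D23 → −6.
Net charge = (+0) + (−6) = −6.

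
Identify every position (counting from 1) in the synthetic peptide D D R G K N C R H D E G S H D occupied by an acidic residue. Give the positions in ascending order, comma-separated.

1, 2, 10, 11, 15

Only D (aspartate) and E (glutamate) carry a side-chain carboxylic acid.
Matching residues: D1, D2, D10, E11, D15.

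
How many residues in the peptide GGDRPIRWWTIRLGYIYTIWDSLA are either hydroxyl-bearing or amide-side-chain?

5

Hydroxyl-bearing: S, T, Y. Amide-side-chain: N, Q.
Hydroxyl-bearing residues here: T10, Y15, Y17, T18, S22 (5).
Amide-side-chain residues here: none (0).
The two groups share no amino acid, so total = 5 + 0 = 5.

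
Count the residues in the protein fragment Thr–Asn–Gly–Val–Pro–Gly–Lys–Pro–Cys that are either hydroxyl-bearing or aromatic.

Hydroxyl-bearing: S, T, Y. Aromatic: F, W, Y.
Hydroxyl-bearing residues here: Thr1 (1).
Aromatic residues here: none (0).
(Y belongs to both groups, but none appear in this sequence.) Total = 1 + 0 = 1.

1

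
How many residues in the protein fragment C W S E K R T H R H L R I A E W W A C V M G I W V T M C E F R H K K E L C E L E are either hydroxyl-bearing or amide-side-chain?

Hydroxyl-bearing: S, T, Y. Amide-side-chain: N, Q.
Hydroxyl-bearing residues here: S3, T7, T26 (3).
Amide-side-chain residues here: none (0).
The two groups share no amino acid, so total = 3 + 0 = 3.

3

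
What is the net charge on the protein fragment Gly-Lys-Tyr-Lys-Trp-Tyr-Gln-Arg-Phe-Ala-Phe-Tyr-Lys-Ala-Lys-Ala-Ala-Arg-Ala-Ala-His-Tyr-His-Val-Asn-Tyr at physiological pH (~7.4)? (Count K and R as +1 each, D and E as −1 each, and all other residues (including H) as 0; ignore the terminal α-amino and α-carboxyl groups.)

+6

Positive (K, R): Lys2, Lys4, Arg8, Lys13, Lys15, Arg18 → +6.
Negative (D, E): none → −0.
Net charge = (+6) + (−0) = +6.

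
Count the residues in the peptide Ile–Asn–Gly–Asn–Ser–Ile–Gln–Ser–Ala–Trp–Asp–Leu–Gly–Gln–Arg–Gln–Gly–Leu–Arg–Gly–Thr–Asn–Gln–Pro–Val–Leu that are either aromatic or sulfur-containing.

Aromatic: F, W, Y. Sulfur-containing: C, M.
Aromatic residues here: Trp10 (1).
Sulfur-containing residues here: none (0).
The two groups share no amino acid, so total = 1 + 0 = 1.

1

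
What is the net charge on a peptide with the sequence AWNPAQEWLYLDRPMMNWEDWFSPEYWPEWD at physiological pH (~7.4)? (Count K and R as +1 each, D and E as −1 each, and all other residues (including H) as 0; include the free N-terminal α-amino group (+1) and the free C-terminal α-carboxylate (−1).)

-6

Positive (K, R): R13 → +1.
Negative (D, E): E7, D12, E19, D20, E25, E29, D31 → −7.
The N-terminus (+1) and C-terminus (−1) cancel.
Net charge = (+1) + (−7) = −6.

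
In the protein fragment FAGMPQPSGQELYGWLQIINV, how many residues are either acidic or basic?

Acidic: D, E. Basic: H, K, R.
Acidic residues here: E11 (1).
Basic residues here: none (0).
The two groups share no amino acid, so total = 1 + 0 = 1.

1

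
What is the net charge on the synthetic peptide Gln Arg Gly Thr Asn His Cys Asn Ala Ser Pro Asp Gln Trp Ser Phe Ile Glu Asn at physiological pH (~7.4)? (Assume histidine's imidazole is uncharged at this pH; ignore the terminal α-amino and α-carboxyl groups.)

The side chains ionized at physiological pH are Lys/Arg (+1) and Asp/Glu (−1); with His treated as neutral, nothing else contributes.
Positive (K, R): Arg2 → +1.
Negative (D, E): Asp12, Glu18 → −2.
Net charge = (+1) + (−2) = −1.

-1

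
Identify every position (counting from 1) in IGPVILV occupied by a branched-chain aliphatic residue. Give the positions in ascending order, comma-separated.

1, 4, 5, 6, 7

Matching residues: I1, V4, I5, L6, V7.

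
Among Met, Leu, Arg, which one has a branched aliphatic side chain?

The BCAAs are Val, Leu, and Ile — aliphatic side chains with a branch point.
Of the listed options, only Leu belongs to this group.

Leu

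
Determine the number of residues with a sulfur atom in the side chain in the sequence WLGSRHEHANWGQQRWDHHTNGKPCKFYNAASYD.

1

Only Cys (C) and Met (M) have a sulfur atom in the side chain.
Matching residues: C25.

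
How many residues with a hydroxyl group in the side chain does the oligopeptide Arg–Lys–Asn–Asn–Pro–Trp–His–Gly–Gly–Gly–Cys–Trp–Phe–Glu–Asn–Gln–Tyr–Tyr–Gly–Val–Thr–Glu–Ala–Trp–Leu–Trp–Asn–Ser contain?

S, T, and Y are the three residues with a side-chain hydroxyl.
Matching residues: Tyr17, Tyr18, Thr21, Ser28.

4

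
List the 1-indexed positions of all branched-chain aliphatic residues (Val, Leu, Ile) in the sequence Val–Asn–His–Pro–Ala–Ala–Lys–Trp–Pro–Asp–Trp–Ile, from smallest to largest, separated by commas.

1, 12

Matching residues: Val1, Ile12.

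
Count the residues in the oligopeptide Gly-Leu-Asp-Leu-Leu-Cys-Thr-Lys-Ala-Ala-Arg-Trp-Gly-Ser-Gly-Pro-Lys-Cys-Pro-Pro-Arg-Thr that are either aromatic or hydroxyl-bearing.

4

Aromatic: F, W, Y. Hydroxyl-bearing: S, T, Y.
Aromatic residues here: Trp12 (1).
Hydroxyl-bearing residues here: Thr7, Ser14, Thr22 (3).
(Y belongs to both groups, but none appear in this sequence.) Total = 1 + 3 = 4.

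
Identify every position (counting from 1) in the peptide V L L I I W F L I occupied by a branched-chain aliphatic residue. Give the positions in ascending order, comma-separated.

1, 2, 3, 4, 5, 8, 9

The BCAAs are Val, Leu, and Ile — aliphatic side chains with a branch point.
Matching residues: V1, L2, L3, I4, I5, L8, I9.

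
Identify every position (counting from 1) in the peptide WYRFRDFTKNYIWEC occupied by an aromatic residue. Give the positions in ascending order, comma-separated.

1, 2, 4, 7, 11, 13

F, W, and Y each carry an aromatic ring on the side chain.
Matching residues: W1, Y2, F4, F7, Y11, W13.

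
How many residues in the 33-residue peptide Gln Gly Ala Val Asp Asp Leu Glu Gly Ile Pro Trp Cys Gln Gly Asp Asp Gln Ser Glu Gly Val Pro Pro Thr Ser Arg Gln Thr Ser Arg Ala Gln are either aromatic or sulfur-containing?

2

Aromatic: F, W, Y. Sulfur-containing: C, M.
Aromatic residues here: Trp12 (1).
Sulfur-containing residues here: Cys13 (1).
The two groups share no amino acid, so total = 1 + 1 = 2.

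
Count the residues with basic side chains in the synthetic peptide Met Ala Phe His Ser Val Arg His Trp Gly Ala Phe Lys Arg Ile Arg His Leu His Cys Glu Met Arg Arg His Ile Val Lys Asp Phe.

Lysine (K), arginine (R), and histidine (H) have basic, nitrogen-containing side chains.
Matching residues: His4, Arg7, His8, Lys13, Arg14, Arg16, His17, His19, Arg23, Arg24, His25, Lys28.

12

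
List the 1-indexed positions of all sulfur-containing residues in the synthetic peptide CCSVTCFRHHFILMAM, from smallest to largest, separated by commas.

1, 2, 6, 14, 16

Only Cys (C) and Met (M) have a sulfur atom in the side chain.
Matching residues: C1, C2, C6, M14, M16.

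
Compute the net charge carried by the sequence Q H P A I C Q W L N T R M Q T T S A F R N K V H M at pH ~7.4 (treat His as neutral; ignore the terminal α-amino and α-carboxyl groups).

+3

At pH ~7.4 the Lys and Arg side chains are protonated (+1), the Asp and Glu side chains are deprotonated (−1), and with His taken as neutral all other side chains carry no charge.
Positive (K, R): R12, R20, K22 → +3.
Negative (D, E): none → −0.
Net charge = (+3) + (−0) = +3.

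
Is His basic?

Yes

K, R, and H are the three residues with basic side chains (ε-amine, guanidinium, and imidazole respectively).
Histidine is in this group.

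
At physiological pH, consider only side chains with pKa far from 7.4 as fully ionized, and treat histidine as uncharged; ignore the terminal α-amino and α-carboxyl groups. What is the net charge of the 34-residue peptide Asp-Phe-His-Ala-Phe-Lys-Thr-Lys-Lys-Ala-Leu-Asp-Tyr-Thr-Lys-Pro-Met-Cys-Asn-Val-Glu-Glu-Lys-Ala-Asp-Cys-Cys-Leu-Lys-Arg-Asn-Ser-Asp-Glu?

0

The side chains ionized at physiological pH are Lys/Arg (+1) and Asp/Glu (−1); with His treated as neutral, nothing else contributes.
Positive (K, R): Lys6, Lys8, Lys9, Lys15, Lys23, Lys29, Arg30 → +7.
Negative (D, E): Asp1, Asp12, Glu21, Glu22, Asp25, Asp33, Glu34 → −7.
Net charge = (+7) + (−7) = 0.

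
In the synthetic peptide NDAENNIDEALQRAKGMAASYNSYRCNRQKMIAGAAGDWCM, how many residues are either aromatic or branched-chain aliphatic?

Aromatic: F, W, Y. Branched-chain aliphatic: I, L, V.
Aromatic residues here: Y21, Y24, W39 (3).
Branched-chain aliphatic residues here: I7, L11, I32 (3).
The two groups share no amino acid, so total = 3 + 3 = 6.

6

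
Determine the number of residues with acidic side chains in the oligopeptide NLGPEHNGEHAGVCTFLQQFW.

2

The acidic residues are Asp (D) and Glu (E), whose side chains end in a carboxylate group.
Matching residues: E5, E9.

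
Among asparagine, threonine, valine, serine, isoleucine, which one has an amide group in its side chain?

Only N (asparagine) and Q (glutamine) carry a side-chain carboxamide.
Of the listed options, only asparagine belongs to this group.

asparagine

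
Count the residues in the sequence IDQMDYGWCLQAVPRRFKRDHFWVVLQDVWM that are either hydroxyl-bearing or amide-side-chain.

Hydroxyl-bearing: S, T, Y. Amide-side-chain: N, Q.
Hydroxyl-bearing residues here: Y6 (1).
Amide-side-chain residues here: Q3, Q11, Q27 (3).
The two groups share no amino acid, so total = 1 + 3 = 4.

4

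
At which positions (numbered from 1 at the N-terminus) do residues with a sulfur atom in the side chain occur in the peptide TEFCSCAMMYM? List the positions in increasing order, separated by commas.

Only Cys (C) and Met (M) have a sulfur atom in the side chain.
Matching residues: C4, C6, M8, M9, M11.

4, 6, 8, 9, 11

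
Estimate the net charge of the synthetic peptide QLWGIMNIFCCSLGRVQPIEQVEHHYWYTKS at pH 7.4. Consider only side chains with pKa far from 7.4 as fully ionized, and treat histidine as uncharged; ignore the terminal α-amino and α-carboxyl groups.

At pH ~7.4 the Lys and Arg side chains are protonated (+1), the Asp and Glu side chains are deprotonated (−1), and with His taken as neutral all other side chains carry no charge.
Positive (K, R): R15, K30 → +2.
Negative (D, E): E20, E23 → −2.
Net charge = (+2) + (−2) = 0.

0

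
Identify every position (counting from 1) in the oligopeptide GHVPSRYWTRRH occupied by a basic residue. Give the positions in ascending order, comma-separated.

2, 6, 10, 11, 12

Matching residues: H2, R6, R10, R11, H12.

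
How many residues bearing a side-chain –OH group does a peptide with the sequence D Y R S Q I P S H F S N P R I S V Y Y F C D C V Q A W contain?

S, T, and Y are the three residues with a side-chain hydroxyl.
Matching residues: Y2, S4, S8, S11, S16, Y18, Y19.

7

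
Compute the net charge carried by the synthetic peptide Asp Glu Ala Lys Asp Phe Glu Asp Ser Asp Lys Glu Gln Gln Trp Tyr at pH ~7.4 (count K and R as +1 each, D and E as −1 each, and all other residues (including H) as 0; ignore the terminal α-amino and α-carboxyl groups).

Positive (K, R): Lys4, Lys11 → +2.
Negative (D, E): Asp1, Glu2, Asp5, Glu7, Asp8, Asp10, Glu12 → −7.
Net charge = (+2) + (−7) = −5.

-5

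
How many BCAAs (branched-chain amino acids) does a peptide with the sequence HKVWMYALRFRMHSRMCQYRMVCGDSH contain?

3

Valine (V), leucine (L), and isoleucine (I) are the branched-chain amino acids.
Matching residues: V3, L8, V22.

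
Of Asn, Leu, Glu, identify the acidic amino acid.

The acidic residues are Asp (D) and Glu (E), whose side chains end in a carboxylate group.
Of the listed options, only Glu belongs to this group.

Glu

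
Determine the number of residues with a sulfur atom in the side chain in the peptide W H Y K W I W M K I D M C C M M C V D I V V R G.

Only Cys (C) and Met (M) have a sulfur atom in the side chain.
Matching residues: M8, M12, C13, C14, M15, M16, C17.

7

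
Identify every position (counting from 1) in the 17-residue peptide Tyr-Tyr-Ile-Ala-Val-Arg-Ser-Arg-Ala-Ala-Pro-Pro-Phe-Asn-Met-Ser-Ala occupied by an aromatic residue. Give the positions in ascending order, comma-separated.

1, 2, 13

Phenylalanine (F), tryptophan (W), and tyrosine (Y) have aromatic ring side chains.
Matching residues: Tyr1, Tyr2, Phe13.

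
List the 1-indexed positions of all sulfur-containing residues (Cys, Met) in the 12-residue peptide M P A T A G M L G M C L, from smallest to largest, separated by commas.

1, 7, 10, 11

Matching residues: M1, M7, M10, C11.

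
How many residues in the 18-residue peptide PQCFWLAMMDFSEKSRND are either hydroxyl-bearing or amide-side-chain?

Hydroxyl-bearing: S, T, Y. Amide-side-chain: N, Q.
Hydroxyl-bearing residues here: S12, S15 (2).
Amide-side-chain residues here: Q2, N17 (2).
The two groups share no amino acid, so total = 2 + 2 = 4.

4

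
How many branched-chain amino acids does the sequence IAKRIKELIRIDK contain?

The BCAAs are Val, Leu, and Ile — aliphatic side chains with a branch point.
Matching residues: I1, I5, L8, I9, I11.

5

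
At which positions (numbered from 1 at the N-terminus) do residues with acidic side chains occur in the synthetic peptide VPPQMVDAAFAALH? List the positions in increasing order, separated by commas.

7

Only D (aspartate) and E (glutamate) carry a side-chain carboxylic acid.
Matching residues: D7.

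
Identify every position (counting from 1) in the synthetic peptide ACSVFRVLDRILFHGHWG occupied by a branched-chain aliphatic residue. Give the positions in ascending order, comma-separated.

Valine (V), leucine (L), and isoleucine (I) are the branched-chain amino acids.
Matching residues: V4, V7, L8, I11, L12.

4, 7, 8, 11, 12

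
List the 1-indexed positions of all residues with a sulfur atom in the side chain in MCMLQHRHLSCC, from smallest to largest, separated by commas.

The sulfur-bearing residues are cysteine (–SH) and methionine (–S–CH₃).
Matching residues: M1, C2, M3, C11, C12.

1, 2, 3, 11, 12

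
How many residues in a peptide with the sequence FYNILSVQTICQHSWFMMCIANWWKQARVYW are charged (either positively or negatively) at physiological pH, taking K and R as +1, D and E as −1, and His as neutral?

2

Charged side chains at pH ~7.4: K, R (positive); D, E (negative).
Matching residues: K25, R28.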